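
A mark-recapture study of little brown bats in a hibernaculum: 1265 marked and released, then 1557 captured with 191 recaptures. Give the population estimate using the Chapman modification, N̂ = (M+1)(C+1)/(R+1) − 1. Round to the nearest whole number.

N̂ = (1265+1)(1557+1)/(191+1) − 1 = 1266·1558/192 − 1
= 1972428/192 − 1 ≈ 10273.1 − 1 ≈ 10272.1 → 10272

N ≈ 10,272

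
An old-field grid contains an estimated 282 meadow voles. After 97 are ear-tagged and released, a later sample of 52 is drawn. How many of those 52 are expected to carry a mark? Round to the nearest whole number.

expected recaptures ≈ 18

The marked fraction of the population is 97/282, so in a sample of 52 expect C·(M/N) marked.
E[R] = 97 × 52 / 282 = 5044 / 282 ≈ 17.9 → 18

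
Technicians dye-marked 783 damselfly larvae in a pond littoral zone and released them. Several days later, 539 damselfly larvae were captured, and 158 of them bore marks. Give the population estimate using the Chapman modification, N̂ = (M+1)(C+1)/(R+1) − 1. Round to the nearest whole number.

N̂ = (783+1)(539+1)/(158+1) − 1 = 784·540/159 − 1
= 423360/159 − 1 ≈ 2662.6 − 1 ≈ 2661.6 → 2662

N ≈ 2662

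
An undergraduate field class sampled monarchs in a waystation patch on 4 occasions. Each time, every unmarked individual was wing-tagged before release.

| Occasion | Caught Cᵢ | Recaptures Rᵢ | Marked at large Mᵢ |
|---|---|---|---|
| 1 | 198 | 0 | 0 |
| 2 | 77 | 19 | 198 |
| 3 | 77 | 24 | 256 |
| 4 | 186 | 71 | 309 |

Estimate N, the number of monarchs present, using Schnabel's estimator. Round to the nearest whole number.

N ≈ 811

Σ MᵢCᵢ = 0·198 + 198·77 + 256·77 + 309·186 = 0 + 15246 + 19712 + 57474 = 92432
Σ Rᵢ = 0 + 19 + 24 + 71 = 114
N̂ = 92432 / 114 ≈ 810.8 → 811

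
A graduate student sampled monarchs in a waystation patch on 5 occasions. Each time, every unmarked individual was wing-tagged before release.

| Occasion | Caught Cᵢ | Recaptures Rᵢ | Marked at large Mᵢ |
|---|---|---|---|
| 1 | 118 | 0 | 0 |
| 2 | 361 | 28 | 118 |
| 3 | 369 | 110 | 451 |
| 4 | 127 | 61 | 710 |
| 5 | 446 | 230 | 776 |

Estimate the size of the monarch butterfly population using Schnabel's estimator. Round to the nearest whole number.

Σ MᵢCᵢ = 0·118 + 118·361 + 451·369 + 710·127 + 776·446 = 0 + 42598 + 166419 + 90170 + 346096 = 645283
Σ Rᵢ = 0 + 28 + 110 + 61 + 230 = 429
N̂ = 645283 / 429 ≈ 1504.2 → 1504

N ≈ 1504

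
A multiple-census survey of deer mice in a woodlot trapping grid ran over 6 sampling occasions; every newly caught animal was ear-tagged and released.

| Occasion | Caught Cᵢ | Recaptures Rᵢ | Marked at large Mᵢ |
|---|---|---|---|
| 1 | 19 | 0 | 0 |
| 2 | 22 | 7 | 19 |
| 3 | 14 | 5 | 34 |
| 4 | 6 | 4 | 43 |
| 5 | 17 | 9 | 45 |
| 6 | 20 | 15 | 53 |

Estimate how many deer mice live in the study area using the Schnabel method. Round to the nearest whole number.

Σ MᵢCᵢ = 0·19 + 19·22 + 34·14 + 43·6 + 45·17 + 53·20 = 0 + 418 + 476 + 258 + 765 + 1060 = 2977
Σ Rᵢ = 0 + 7 + 5 + 4 + 9 + 15 = 40
N̂ = 2977 / 40 ≈ 74.4 → 74

N ≈ 74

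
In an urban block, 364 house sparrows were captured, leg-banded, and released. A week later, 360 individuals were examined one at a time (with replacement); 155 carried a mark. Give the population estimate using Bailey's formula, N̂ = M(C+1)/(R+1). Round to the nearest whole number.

N̂ = 364·(360+1)/(155+1) = 364·361/156 = 131404/156 ≈ 842.3 → 842

N ≈ 842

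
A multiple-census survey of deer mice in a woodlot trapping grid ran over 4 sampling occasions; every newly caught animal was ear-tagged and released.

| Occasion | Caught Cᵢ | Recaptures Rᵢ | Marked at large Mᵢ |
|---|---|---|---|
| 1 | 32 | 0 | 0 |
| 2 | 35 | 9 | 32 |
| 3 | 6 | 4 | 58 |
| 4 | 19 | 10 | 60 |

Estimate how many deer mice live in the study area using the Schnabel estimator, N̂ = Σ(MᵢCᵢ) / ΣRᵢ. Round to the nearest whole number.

Σ MᵢCᵢ = 0·32 + 32·35 + 58·6 + 60·19 = 0 + 1120 + 348 + 1140 = 2608
Σ Rᵢ = 0 + 9 + 4 + 10 = 23
N̂ = 2608 / 23 ≈ 113.4 → 113

N ≈ 113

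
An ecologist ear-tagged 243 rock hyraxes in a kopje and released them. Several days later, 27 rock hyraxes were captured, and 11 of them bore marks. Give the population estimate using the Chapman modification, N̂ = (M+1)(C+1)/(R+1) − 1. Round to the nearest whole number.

N ≈ 568

N̂ = (243+1)(27+1)/(11+1) − 1 = 244·28/12 − 1
= 6832/12 − 1 ≈ 569.3 − 1 ≈ 568.3 → 568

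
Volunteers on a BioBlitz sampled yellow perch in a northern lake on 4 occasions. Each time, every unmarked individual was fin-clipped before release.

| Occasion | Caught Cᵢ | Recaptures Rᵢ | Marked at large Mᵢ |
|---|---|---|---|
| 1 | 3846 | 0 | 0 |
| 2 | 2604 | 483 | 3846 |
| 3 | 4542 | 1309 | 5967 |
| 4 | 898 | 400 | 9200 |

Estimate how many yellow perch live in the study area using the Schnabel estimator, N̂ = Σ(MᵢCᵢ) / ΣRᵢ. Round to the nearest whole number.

Σ MᵢCᵢ = 0·3846 + 3846·2604 + 5967·4542 + 9200·898 = 0 + 10014984 + 27102114 + 8261600 = 45378698
Σ Rᵢ = 0 + 483 + 1309 + 400 = 2192
N̂ = 45378698 / 2192 ≈ 20702.0 → 20702

N ≈ 20,702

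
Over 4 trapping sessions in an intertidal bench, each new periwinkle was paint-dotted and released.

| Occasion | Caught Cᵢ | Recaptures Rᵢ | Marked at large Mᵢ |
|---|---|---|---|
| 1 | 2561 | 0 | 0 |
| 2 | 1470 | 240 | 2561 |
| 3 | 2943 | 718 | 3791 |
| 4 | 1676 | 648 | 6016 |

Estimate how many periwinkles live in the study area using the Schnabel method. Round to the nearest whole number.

N ≈ 15,569

Σ MᵢCᵢ = 0·2561 + 2561·1470 + 3791·2943 + 6016·1676 = 0 + 3764670 + 11156913 + 10082816 = 25004399
Σ Rᵢ = 0 + 240 + 718 + 648 = 1606
N̂ = 25004399 / 1606 ≈ 15569.4 → 15569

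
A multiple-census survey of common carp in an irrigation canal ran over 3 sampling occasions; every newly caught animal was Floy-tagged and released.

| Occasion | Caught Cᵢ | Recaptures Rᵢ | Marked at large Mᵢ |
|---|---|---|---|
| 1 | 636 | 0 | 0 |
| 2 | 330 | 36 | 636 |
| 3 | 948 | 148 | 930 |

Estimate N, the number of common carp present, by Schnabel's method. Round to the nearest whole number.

Σ MᵢCᵢ = 0·636 + 636·330 + 930·948 = 0 + 209880 + 881640 = 1091520
Σ Rᵢ = 0 + 36 + 148 = 184
N̂ = 1091520 / 184 ≈ 5932.2 → 5932

N ≈ 5932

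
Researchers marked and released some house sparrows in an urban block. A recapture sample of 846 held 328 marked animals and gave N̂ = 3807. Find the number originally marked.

From N = M·C/R: M = N·R / C = 3807·328 / 846 = 1248696 / 846 = 1476.

M = 1476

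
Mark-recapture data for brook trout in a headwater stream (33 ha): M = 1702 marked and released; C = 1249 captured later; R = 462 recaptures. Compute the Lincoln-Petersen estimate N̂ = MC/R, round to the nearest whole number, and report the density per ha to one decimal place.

density ≈ 139.4 brook trout per ha

N̂ = 1702·1249/462 = 2125798/462 ≈ 4601.3 → 4601
Density = N̂ / area = 4601 / 33 ≈ 139.42 → 139.4 per ha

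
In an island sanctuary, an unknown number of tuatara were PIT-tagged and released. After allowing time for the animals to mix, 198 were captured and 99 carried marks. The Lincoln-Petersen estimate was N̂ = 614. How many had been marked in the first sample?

M = 307

From N = M·C/R: M = N·R / C = 614·99 / 198 = 60786 / 198 = 307.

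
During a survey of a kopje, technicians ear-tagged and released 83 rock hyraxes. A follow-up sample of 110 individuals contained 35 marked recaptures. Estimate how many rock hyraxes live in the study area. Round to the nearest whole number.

N = (83 × 110) / 35 = 9130 / 35 ≈ 260.9 → 261

N ≈ 261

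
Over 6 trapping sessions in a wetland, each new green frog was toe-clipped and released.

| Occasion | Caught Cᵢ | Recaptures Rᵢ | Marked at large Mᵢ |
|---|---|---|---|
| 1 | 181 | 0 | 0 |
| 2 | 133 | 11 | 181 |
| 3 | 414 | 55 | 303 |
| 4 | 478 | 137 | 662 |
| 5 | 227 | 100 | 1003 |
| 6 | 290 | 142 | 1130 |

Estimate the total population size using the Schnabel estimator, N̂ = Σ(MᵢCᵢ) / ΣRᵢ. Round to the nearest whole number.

Σ MᵢCᵢ = 0·181 + 181·133 + 303·414 + 662·478 + 1003·227 + 1130·290 = 0 + 24073 + 125442 + 316436 + 227681 + 327700 = 1021332
Σ Rᵢ = 0 + 11 + 55 + 137 + 100 + 142 = 445
N̂ = 1021332 / 445 ≈ 2295.1 → 2295

N ≈ 2295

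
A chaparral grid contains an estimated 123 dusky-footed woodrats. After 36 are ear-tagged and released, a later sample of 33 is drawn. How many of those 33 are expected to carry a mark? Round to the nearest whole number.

Expected recaptures E[R] = M·C / N.
E[R] = 36 × 33 / 123 = 1188 / 123 ≈ 9.7 → 10

expected recaptures ≈ 10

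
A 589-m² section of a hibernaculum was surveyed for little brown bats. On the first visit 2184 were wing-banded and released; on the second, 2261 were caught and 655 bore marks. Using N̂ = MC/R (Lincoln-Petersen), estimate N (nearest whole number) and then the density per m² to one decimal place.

density ≈ 12.8 little brown bats per m²

N̂ = 2184·2261/655 = 4938024/655 ≈ 7539.0 → 7539
Density = N̂ / area = 7539 / 589 ≈ 12.80 → 12.8 per m²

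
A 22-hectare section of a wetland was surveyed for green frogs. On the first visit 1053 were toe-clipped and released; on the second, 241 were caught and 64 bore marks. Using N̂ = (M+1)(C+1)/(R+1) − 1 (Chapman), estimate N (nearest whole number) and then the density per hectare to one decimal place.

N̂ = 1054·242/65 − 1 = 255068/65 − 1 ≈ 3923.1 → 3923
Density = N̂ / area = 3923 / 22 ≈ 178.32 → 178.3 per hectare

density ≈ 178.3 green frogs per hectare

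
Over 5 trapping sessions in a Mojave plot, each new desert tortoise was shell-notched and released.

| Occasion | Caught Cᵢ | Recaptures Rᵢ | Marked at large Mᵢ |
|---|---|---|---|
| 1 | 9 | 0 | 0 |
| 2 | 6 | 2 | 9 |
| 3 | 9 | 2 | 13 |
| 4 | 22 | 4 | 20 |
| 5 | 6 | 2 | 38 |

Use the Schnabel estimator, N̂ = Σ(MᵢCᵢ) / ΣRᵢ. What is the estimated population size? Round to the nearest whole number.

N ≈ 84

Σ MᵢCᵢ = 0·9 + 9·6 + 13·9 + 20·22 + 38·6 = 0 + 54 + 117 + 440 + 228 = 839
Σ Rᵢ = 0 + 2 + 2 + 4 + 2 = 10
N̂ = 839 / 10 ≈ 83.9 → 84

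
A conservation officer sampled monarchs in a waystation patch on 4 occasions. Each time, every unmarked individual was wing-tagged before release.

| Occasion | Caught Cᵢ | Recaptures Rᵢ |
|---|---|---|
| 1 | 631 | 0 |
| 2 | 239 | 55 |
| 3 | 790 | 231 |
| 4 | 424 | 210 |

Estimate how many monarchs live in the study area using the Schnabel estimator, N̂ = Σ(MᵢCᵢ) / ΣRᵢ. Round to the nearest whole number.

Marked at large before each occasion: Mᵢ = Σⱼ<ᵢ (Cⱼ − Rⱼ) → M1=0, M2=631, M3=815, M4=1374
Σ MᵢCᵢ = 0·631 + 631·239 + 815·790 + 1374·424 = 0 + 150809 + 643850 + 582576 = 1377235
Σ Rᵢ = 0 + 55 + 231 + 210 = 496
N̂ = 1377235 / 496 ≈ 2776.7 → 2777

N ≈ 2777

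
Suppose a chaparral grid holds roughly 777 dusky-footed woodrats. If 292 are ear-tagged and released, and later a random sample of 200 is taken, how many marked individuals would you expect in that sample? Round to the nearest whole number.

Expected recaptures E[R] = M·C / N.
E[R] = 292 × 200 / 777 = 58400 / 777 ≈ 75.2 → 75

expected recaptures ≈ 75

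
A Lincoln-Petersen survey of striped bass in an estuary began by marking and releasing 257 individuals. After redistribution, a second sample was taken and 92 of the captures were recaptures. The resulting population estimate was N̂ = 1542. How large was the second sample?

From N = M·C/R: C = N·R / M = 1542·92 / 257 = 141864 / 257 = 552.

C = 552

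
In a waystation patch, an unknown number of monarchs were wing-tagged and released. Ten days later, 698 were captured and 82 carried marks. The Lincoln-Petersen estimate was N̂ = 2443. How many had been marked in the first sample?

M = 287

From N = M·C/R: M = N·R / C = 2443·82 / 698 = 200326 / 698 = 287.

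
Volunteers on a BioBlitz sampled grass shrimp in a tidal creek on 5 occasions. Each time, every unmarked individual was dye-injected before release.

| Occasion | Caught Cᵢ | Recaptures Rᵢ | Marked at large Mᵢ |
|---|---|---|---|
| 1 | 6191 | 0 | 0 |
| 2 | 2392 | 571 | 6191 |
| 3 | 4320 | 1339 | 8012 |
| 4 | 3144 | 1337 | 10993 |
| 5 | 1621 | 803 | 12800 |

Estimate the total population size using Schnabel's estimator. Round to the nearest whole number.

Σ MᵢCᵢ = 0·6191 + 6191·2392 + 8012·4320 + 10993·3144 + 12800·1621 = 0 + 14808872 + 34611840 + 34561992 + 20748800 = 104731504
Σ Rᵢ = 0 + 571 + 1339 + 1337 + 803 = 4050
N̂ = 104731504 / 4050 ≈ 25859.6 → 25860

N ≈ 25,860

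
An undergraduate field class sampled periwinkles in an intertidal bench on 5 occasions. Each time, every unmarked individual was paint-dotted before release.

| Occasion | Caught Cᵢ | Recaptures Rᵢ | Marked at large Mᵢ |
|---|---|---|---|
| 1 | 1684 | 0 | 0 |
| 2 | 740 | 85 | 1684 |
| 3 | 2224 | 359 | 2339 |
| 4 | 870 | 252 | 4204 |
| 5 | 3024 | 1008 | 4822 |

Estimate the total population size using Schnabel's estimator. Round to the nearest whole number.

Σ MᵢCᵢ = 0·1684 + 1684·740 + 2339·2224 + 4204·870 + 4822·3024 = 0 + 1246160 + 5201936 + 3657480 + 14581728 = 24687304
Σ Rᵢ = 0 + 85 + 359 + 252 + 1008 = 1704
N̂ = 24687304 / 1704 ≈ 14487.9 → 14488

N ≈ 14,488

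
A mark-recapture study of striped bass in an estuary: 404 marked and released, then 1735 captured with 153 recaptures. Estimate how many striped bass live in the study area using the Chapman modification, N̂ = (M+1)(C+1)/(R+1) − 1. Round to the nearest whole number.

N ≈ 4564

N̂ = (404+1)(1735+1)/(153+1) − 1 = 405·1736/154 − 1
= 703080/154 − 1 ≈ 4565.45 − 1 ≈ 4564.45 → 4564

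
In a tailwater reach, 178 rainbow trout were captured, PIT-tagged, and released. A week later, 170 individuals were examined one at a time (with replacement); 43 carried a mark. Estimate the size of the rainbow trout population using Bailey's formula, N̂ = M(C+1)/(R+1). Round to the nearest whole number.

N ≈ 692

N̂ = 178·(170+1)/(43+1) = 178·171/44 = 30438/44 ≈ 691.8 → 692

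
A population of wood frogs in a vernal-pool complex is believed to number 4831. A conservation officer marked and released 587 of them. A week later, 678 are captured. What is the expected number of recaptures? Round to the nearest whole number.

expected recaptures ≈ 82

Expected recaptures E[R] = M·C / N.
E[R] = 587 × 678 / 4831 = 397986 / 4831 ≈ 82.4 → 82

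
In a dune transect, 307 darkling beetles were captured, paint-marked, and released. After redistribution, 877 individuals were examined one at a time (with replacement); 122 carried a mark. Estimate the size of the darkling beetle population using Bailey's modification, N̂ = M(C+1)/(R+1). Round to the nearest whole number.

N̂ = 307·(877+1)/(122+1) = 307·878/123 = 269546/123 ≈ 2191.4 → 2191

N ≈ 2191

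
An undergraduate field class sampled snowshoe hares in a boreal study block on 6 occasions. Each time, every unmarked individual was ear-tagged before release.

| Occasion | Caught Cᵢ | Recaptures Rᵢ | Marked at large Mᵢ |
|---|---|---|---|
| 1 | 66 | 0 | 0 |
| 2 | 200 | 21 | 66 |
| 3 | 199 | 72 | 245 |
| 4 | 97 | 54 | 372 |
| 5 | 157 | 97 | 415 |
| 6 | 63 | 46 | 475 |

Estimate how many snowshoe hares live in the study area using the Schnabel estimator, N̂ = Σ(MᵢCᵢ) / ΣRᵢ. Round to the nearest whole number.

N ≈ 666

Σ MᵢCᵢ = 0·66 + 66·200 + 245·199 + 372·97 + 415·157 + 475·63 = 0 + 13200 + 48755 + 36084 + 65155 + 29925 = 193119
Σ Rᵢ = 0 + 21 + 72 + 54 + 97 + 46 = 290
N̂ = 193119 / 290 ≈ 665.9 → 666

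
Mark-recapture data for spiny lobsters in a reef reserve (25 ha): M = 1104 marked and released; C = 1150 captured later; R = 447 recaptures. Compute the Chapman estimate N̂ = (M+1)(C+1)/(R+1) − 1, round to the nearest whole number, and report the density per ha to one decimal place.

density ≈ 113.5 spiny lobsters per ha

N̂ = 1105·1151/448 − 1 = 1271855/448 − 1 ≈ 2838.0 → 2838
Density = N̂ / area = 2838 / 25 ≈ 113.52 → 113.5 per ha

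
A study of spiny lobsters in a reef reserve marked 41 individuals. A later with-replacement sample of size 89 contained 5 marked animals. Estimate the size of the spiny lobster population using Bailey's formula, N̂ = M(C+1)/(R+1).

N = 615

N̂ = 41·(89+1)/(5+1) = 41·90/6 = 3690/6 = 615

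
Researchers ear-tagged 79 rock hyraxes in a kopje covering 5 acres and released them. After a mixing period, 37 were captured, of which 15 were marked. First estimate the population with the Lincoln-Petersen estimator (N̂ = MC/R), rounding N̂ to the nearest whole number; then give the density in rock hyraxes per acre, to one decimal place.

density ≈ 39.0 rock hyraxes per acre

N̂ = 79·37/15 = 2923/15 ≈ 194.9 → 195
Density = N̂ / area = 195 / 5 = 39.0 per acre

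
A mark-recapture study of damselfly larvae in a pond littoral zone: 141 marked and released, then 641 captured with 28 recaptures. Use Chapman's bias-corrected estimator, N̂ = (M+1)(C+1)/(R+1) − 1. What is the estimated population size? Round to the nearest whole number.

N̂ = (141+1)(641+1)/(28+1) − 1 = 142·642/29 − 1
= 91164/29 − 1 ≈ 3143.6 − 1 ≈ 3142.6 → 3143

N ≈ 3143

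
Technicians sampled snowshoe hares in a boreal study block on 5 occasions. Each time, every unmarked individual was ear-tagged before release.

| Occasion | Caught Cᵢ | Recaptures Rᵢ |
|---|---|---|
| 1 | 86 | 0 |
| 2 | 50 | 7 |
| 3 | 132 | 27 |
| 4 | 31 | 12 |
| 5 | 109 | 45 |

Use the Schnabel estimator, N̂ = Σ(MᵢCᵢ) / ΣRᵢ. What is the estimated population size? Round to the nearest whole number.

N ≈ 617

Marked at large before each occasion: Mᵢ = Σⱼ<ᵢ (Cⱼ − Rⱼ) → M1=0, M2=86, M3=129, M4=234, M5=253
Σ MᵢCᵢ = 0·86 + 86·50 + 129·132 + 234·31 + 253·109 = 0 + 4300 + 17028 + 7254 + 27577 = 56159
Σ Rᵢ = 0 + 7 + 27 + 12 + 45 = 91
N̂ = 56159 / 91 ≈ 617.1 → 617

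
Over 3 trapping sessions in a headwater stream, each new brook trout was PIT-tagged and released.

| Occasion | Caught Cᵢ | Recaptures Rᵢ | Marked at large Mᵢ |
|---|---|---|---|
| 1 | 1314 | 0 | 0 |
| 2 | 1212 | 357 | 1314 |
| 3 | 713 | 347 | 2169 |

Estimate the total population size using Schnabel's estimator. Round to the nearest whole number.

Σ MᵢCᵢ = 0·1314 + 1314·1212 + 2169·713 = 0 + 1592568 + 1546497 = 3139065
Σ Rᵢ = 0 + 357 + 347 = 704
N̂ = 3139065 / 704 ≈ 4458.9 → 4459

N ≈ 4459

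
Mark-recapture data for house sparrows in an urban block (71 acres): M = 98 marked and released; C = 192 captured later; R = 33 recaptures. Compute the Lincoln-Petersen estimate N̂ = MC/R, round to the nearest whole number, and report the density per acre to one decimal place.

N̂ = 98·192/33 = 18816/33 ≈ 570.2 → 570
Density = N̂ / area = 570 / 71 ≈ 8.03 → 8.0 per acre

density ≈ 8.0 house sparrows per acre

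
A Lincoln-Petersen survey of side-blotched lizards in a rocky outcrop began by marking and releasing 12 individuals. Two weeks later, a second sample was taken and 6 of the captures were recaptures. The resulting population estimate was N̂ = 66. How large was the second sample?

From N = M·C/R: C = N·R / M = 66·6 / 12 = 396 / 12 = 33.

C = 33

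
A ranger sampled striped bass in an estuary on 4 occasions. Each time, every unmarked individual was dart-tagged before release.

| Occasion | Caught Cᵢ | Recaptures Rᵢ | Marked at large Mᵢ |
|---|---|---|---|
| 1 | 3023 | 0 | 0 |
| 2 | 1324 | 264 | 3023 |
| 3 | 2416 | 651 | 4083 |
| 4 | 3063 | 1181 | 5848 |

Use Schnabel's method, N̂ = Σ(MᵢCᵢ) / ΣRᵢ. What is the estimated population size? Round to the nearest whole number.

N ≈ 15,162

Σ MᵢCᵢ = 0·3023 + 3023·1324 + 4083·2416 + 5848·3063 = 0 + 4002452 + 9864528 + 17912424 = 31779404
Σ Rᵢ = 0 + 264 + 651 + 1181 = 2096
N̂ = 31779404 / 2096 ≈ 15161.9 → 15162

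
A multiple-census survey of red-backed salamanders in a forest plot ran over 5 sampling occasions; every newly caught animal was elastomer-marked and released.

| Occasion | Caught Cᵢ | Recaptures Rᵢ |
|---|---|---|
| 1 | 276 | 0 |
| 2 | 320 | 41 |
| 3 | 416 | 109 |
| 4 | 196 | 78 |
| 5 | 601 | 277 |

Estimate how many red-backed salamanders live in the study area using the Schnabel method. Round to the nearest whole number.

N ≈ 2133

Marked at large before each occasion: Mᵢ = Σⱼ<ᵢ (Cⱼ − Rⱼ) → M1=0, M2=276, M3=555, M4=862, M5=980
Σ MᵢCᵢ = 0·276 + 276·320 + 555·416 + 862·196 + 980·601 = 0 + 88320 + 230880 + 168952 + 588980 = 1077132
Σ Rᵢ = 0 + 41 + 109 + 78 + 277 = 505
N̂ = 1077132 / 505 ≈ 2132.9 → 2133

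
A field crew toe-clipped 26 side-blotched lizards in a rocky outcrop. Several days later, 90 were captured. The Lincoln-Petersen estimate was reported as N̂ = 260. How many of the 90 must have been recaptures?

From N = M·C/R: R = M·C / N = 26·90 / 260 = 2340 / 260 = 9.

R = 9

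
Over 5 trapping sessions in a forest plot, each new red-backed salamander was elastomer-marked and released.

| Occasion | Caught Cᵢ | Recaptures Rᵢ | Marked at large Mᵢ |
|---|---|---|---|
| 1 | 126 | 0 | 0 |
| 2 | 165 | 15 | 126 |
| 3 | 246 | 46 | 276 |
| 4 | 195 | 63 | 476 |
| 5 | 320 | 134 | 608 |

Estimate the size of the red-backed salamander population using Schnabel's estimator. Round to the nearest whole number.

Σ MᵢCᵢ = 0·126 + 126·165 + 276·246 + 476·195 + 608·320 = 0 + 20790 + 67896 + 92820 + 194560 = 376066
Σ Rᵢ = 0 + 15 + 46 + 63 + 134 = 258
N̂ = 376066 / 258 ≈ 1457.6 → 1458

N ≈ 1458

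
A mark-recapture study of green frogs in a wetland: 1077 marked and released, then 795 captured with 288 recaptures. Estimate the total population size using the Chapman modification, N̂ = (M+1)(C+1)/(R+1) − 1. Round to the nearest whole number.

N̂ = (1077+1)(795+1)/(288+1) − 1 = 1078·796/289 − 1
= 858088/289 − 1 ≈ 2969.2 − 1 ≈ 2968.2 → 2968

N ≈ 2968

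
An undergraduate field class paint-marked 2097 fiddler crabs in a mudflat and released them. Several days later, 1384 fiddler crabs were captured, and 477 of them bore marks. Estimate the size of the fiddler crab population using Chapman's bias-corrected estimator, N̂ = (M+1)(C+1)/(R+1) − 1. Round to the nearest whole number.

N̂ = (2097+1)(1384+1)/(477+1) − 1 = 2098·1385/478 − 1
= 2905730/478 − 1 ≈ 6078.9 − 1 ≈ 6077.9 → 6078

N ≈ 6078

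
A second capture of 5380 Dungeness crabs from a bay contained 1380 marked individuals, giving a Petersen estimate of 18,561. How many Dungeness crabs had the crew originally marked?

M = 4761

From N = M·C/R: M = N·R / C = 18561·1380 / 5380 = 25614180 / 5380 = 4761.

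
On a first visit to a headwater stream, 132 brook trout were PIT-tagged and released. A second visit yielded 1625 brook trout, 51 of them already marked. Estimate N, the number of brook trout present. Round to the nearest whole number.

N ≈ 4206

N = (132 × 1625) / 51 = 214500 / 51 ≈ 4205.9 → 4206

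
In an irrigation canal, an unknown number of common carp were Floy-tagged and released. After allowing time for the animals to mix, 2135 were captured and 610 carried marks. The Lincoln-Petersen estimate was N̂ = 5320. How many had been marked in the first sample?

M = 1520

From N = M·C/R: M = N·R / C = 5320·610 / 2135 = 3245200 / 2135 = 1520.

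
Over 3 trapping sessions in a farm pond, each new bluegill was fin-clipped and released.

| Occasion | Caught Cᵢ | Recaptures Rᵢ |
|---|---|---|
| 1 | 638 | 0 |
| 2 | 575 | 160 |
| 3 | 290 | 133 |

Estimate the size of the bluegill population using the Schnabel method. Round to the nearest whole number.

N ≈ 2294

Marked at large before each occasion: Mᵢ = Σⱼ<ᵢ (Cⱼ − Rⱼ) → M1=0, M2=638, M3=1053
Σ MᵢCᵢ = 0·638 + 638·575 + 1053·290 = 0 + 366850 + 305370 = 672220
Σ Rᵢ = 0 + 160 + 133 = 293
N̂ = 672220 / 293 ≈ 2294.3 → 2294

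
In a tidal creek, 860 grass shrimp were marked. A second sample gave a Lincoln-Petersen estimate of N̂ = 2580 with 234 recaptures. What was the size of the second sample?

C = 702

From N = M·C/R: C = N·R / M = 2580·234 / 860 = 603720 / 860 = 702.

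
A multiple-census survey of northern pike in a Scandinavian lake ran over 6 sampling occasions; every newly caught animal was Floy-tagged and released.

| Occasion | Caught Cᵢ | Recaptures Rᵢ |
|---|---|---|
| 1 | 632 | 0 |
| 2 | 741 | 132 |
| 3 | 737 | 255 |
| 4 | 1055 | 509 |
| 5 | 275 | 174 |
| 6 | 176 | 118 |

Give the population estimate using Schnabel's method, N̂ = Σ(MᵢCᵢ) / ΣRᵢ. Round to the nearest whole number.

Marked at large before each occasion: Mᵢ = Σⱼ<ᵢ (Cⱼ − Rⱼ) → M1=0, M2=632, M3=1241, M4=1723, M5=2269, M6=2370
Σ MᵢCᵢ = 0·632 + 632·741 + 1241·737 + 1723·1055 + 2269·275 + 2370·176 = 0 + 468312 + 914617 + 1817765 + 623975 + 417120 = 4241789
Σ Rᵢ = 0 + 132 + 255 + 509 + 174 + 118 = 1188
N̂ = 4241789 / 1188 ≈ 3570.5 → 3571

N ≈ 3571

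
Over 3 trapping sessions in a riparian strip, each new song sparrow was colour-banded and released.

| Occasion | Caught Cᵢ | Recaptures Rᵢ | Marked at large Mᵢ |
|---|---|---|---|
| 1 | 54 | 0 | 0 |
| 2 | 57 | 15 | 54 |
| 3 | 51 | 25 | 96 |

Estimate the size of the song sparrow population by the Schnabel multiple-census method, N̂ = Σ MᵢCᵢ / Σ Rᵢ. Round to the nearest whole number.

Σ MᵢCᵢ = 0·54 + 54·57 + 96·51 = 0 + 3078 + 4896 = 7974
Σ Rᵢ = 0 + 15 + 25 = 40
N̂ = 7974 / 40 ≈ 199.3 → 199

N ≈ 199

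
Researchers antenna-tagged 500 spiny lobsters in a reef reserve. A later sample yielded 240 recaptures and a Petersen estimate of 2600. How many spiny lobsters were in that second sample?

C = 1248

From N = M·C/R: C = N·R / M = 2600·240 / 500 = 624000 / 500 = 1248.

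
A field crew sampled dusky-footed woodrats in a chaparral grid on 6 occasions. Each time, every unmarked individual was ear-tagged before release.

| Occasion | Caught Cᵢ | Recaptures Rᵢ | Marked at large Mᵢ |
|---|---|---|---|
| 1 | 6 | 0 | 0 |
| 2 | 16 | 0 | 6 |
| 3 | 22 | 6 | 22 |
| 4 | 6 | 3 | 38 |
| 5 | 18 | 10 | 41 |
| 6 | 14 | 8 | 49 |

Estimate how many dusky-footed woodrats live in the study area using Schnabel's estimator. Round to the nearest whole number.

Σ MᵢCᵢ = 0·6 + 6·16 + 22·22 + 38·6 + 41·18 + 49·14 = 0 + 96 + 484 + 228 + 738 + 686 = 2232
Σ Rᵢ = 0 + 0 + 6 + 3 + 10 + 8 = 27
N̂ = 2232 / 27 ≈ 82.7 → 83

N ≈ 83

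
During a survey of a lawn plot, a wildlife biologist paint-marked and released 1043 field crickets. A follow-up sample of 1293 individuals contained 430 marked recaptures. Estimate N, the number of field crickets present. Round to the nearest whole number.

N ≈ 3136

Lincoln-Petersen assumes M/N = R/C, so N = M·C / R.
N = (1043 × 1293) / 430 = 1348599 / 430 ≈ 3136.3 → 3136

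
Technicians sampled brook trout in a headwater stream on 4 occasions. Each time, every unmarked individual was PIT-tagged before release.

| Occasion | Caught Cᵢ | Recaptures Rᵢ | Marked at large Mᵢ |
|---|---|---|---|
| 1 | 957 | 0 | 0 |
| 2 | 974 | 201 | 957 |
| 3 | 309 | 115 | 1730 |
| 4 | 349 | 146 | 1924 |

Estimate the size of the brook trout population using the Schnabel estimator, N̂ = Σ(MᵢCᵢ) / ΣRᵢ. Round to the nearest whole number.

N ≈ 4628

Σ MᵢCᵢ = 0·957 + 957·974 + 1730·309 + 1924·349 = 0 + 932118 + 534570 + 671476 = 2138164
Σ Rᵢ = 0 + 201 + 115 + 146 = 462
N̂ = 2138164 / 462 ≈ 4628.1 → 4628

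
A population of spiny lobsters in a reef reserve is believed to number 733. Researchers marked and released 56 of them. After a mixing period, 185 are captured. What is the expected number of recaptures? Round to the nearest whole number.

expected recaptures ≈ 14

The marked fraction of the population is 56/733, so in a sample of 185 expect C·(M/N) marked.
E[R] = 56 × 185 / 733 = 10360 / 733 ≈ 14.1 → 14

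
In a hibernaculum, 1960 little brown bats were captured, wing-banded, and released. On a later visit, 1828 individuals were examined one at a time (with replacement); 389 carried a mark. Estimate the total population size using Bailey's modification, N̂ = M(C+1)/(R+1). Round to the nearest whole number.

N ≈ 9192

N̂ = 1960·(1828+1)/(389+1) = 1960·1829/390 = 3584840/390 ≈ 9191.9 → 9192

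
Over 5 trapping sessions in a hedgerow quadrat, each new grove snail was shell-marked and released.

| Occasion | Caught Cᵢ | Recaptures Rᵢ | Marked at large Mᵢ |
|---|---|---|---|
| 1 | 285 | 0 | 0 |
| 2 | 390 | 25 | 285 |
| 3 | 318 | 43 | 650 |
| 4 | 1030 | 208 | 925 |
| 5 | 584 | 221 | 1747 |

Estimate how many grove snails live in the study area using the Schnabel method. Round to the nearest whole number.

Σ MᵢCᵢ = 0·285 + 285·390 + 650·318 + 925·1030 + 1747·584 = 0 + 111150 + 206700 + 952750 + 1020248 = 2290848
Σ Rᵢ = 0 + 25 + 43 + 208 + 221 = 497
N̂ = 2290848 / 497 ≈ 4609.4 → 4609

N ≈ 4609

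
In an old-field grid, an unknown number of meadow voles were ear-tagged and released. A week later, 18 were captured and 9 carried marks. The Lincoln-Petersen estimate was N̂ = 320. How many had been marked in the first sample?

M = 160

From N = M·C/R: M = N·R / C = 320·9 / 18 = 2880 / 18 = 160.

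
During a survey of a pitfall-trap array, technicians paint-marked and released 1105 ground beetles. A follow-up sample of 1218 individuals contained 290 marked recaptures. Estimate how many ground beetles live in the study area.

N = 4641

N = (1105 × 1218) / 290 = 1345890 / 290 = 4641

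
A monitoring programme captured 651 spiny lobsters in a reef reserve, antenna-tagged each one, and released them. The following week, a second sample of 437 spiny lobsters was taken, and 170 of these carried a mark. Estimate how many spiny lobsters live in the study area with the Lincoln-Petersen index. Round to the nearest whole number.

N ≈ 1673

N = (651 × 437) / 170 = 284487 / 170 ≈ 1673.45 → 1673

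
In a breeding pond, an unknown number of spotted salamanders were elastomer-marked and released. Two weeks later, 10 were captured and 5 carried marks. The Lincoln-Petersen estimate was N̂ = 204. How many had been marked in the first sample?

M = 102

From N = M·C/R: M = N·R / C = 204·5 / 10 = 1020 / 10 = 102.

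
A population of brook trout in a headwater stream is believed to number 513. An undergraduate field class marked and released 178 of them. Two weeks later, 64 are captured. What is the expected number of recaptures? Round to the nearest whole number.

expected recaptures ≈ 22

Expected recaptures E[R] = M·C / N.
E[R] = 178 × 64 / 513 = 11392 / 513 ≈ 22.2 → 22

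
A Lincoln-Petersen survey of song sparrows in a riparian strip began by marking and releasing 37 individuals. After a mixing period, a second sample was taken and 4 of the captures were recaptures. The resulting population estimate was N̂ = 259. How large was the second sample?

From N = M·C/R: C = N·R / M = 259·4 / 37 = 1036 / 37 = 28.

C = 28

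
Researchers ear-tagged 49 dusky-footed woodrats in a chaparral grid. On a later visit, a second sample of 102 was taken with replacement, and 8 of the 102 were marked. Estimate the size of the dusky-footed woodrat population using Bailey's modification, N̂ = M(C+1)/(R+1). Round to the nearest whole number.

N̂ = 49·(102+1)/(8+1) = 49·103/9 = 5047/9 ≈ 560.8 → 561

N ≈ 561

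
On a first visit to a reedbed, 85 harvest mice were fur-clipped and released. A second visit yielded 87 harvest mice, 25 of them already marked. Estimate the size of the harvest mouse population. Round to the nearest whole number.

N ≈ 296

The marked fraction in the recapture sample should equal the marked fraction in the population: 25/87 = 85/N.
N = (85 × 87) / 25 = 7395 / 25 ≈ 295.8 → 296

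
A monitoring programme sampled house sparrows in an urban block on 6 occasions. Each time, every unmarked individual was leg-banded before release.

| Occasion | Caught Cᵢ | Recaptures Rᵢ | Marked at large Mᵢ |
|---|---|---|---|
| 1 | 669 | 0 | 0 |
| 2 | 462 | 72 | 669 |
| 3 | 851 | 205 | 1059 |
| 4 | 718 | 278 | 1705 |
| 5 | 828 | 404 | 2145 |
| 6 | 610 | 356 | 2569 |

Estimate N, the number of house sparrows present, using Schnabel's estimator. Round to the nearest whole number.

Σ MᵢCᵢ = 0·669 + 669·462 + 1059·851 + 1705·718 + 2145·828 + 2569·610 = 0 + 309078 + 901209 + 1224190 + 1776060 + 1567090 = 5777627
Σ Rᵢ = 0 + 72 + 205 + 278 + 404 + 356 = 1315
N̂ = 5777627 / 1315 ≈ 4393.6 → 4394

N ≈ 4394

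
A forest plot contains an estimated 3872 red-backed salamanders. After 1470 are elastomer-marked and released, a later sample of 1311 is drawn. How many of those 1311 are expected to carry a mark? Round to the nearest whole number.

Expected recaptures E[R] = M·C / N.
E[R] = 1470 × 1311 / 3872 = 1927170 / 3872 ≈ 497.7 → 498

expected recaptures ≈ 498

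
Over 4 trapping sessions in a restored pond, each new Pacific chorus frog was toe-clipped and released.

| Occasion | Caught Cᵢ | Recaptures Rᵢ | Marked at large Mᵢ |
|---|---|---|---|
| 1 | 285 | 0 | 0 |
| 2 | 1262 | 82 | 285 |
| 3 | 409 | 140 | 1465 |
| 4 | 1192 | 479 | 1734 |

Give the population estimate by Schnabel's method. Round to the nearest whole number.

Σ MᵢCᵢ = 0·285 + 285·1262 + 1465·409 + 1734·1192 = 0 + 359670 + 599185 + 2066928 = 3025783
Σ Rᵢ = 0 + 82 + 140 + 479 = 701
N̂ = 3025783 / 701 ≈ 4316.4 → 4316

N ≈ 4316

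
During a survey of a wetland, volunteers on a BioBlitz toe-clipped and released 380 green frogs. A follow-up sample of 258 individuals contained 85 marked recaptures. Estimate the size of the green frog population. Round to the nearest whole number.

The marked fraction in the recapture sample should equal the marked fraction in the population: 85/258 = 380/N.
N = (380 × 258) / 85 = 98040 / 85 ≈ 1153.4 → 1153

N ≈ 1153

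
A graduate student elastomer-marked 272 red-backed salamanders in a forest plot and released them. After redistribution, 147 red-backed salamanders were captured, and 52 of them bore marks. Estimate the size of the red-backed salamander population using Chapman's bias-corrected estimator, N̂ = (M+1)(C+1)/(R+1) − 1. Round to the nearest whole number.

N ≈ 761

N̂ = (272+1)(147+1)/(52+1) − 1 = 273·148/53 − 1
= 40404/53 − 1 ≈ 762.3 − 1 ≈ 761.3 → 761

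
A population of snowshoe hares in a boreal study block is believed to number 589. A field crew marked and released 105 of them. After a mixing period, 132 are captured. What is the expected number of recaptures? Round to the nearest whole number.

expected recaptures ≈ 24

The marked fraction of the population is 105/589, so in a sample of 132 expect C·(M/N) marked.
E[R] = 105 × 132 / 589 = 13860 / 589 ≈ 23.5 → 24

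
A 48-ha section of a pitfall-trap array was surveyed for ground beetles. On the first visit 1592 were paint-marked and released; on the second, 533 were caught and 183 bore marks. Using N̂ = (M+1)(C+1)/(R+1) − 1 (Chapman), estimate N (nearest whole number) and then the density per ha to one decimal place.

density ≈ 96.3 ground beetles per ha

N̂ = 1593·534/184 − 1 = 850662/184 − 1 ≈ 4622.2 → 4622
Density = N̂ / area = 4622 / 48 ≈ 96.29 → 96.3 per ha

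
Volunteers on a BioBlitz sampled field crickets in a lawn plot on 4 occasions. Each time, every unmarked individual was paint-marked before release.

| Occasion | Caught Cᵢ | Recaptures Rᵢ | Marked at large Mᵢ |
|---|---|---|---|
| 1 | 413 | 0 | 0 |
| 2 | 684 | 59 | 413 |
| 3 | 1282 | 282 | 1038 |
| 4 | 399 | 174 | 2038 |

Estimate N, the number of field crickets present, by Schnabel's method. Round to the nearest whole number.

Σ MᵢCᵢ = 0·413 + 413·684 + 1038·1282 + 2038·399 = 0 + 282492 + 1330716 + 813162 = 2426370
Σ Rᵢ = 0 + 59 + 282 + 174 = 515
N̂ = 2426370 / 515 ≈ 4711.4 → 4711

N ≈ 4711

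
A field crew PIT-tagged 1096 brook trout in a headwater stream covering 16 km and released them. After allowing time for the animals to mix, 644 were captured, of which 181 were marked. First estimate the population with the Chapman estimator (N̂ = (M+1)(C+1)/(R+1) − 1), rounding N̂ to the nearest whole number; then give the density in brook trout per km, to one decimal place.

N̂ = 1097·645/182 − 1 = 707565/182 − 1 ≈ 3886.7 → 3887
Density = N̂ / area = 3887 / 16 ≈ 242.94 → 242.9 per km

density ≈ 242.9 brook trout per km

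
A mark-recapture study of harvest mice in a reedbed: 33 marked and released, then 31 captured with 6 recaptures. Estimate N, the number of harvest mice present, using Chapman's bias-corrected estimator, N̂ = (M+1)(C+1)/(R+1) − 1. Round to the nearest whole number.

N̂ = (33+1)(31+1)/(6+1) − 1 = 34·32/7 − 1
= 1088/7 − 1 ≈ 155.4 − 1 ≈ 154.4 → 154

N ≈ 154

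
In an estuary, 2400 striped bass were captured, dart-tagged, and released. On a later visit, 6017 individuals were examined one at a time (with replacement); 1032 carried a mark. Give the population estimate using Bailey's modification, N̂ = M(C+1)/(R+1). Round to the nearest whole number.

N̂ = 2400·(6017+1)/(1032+1) = 2400·6018/1033 = 14443200/1033 ≈ 13981.8 → 13982

N ≈ 13,982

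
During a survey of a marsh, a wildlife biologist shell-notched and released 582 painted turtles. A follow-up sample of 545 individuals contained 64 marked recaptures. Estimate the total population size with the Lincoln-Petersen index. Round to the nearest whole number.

N ≈ 4956

N = (582 × 545) / 64 = 317190 / 64 ≈ 4956.1 → 4956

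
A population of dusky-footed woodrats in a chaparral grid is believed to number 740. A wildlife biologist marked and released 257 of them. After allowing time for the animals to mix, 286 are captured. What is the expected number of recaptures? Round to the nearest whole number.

expected recaptures ≈ 99

The marked fraction of the population is 257/740, so in a sample of 286 expect C·(M/N) marked.
E[R] = 257 × 286 / 740 = 73502 / 740 ≈ 99.3 → 99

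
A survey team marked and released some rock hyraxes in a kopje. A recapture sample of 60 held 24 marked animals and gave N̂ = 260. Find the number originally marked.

From N = M·C/R: M = N·R / C = 260·24 / 60 = 6240 / 60 = 104.

M = 104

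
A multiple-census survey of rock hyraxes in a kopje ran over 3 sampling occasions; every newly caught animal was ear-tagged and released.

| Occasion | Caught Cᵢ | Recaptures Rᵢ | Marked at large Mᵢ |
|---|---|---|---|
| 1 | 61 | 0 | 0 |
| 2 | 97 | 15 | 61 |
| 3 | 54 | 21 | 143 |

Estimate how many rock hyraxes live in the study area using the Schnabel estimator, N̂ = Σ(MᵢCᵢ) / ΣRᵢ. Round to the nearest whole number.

Σ MᵢCᵢ = 0·61 + 61·97 + 143·54 = 0 + 5917 + 7722 = 13639
Σ Rᵢ = 0 + 15 + 21 = 36
N̂ = 13639 / 36 ≈ 378.9 → 379

N ≈ 379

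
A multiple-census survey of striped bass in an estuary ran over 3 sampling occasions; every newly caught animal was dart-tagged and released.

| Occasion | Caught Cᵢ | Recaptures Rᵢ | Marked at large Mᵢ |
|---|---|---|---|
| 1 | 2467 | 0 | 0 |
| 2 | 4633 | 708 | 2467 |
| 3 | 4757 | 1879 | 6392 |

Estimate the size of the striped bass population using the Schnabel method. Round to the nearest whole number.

Σ MᵢCᵢ = 0·2467 + 2467·4633 + 6392·4757 = 0 + 11429611 + 30406744 = 41836355
Σ Rᵢ = 0 + 708 + 1879 = 2587
N̂ = 41836355 / 2587 ≈ 16171.8 → 16172

N ≈ 16,172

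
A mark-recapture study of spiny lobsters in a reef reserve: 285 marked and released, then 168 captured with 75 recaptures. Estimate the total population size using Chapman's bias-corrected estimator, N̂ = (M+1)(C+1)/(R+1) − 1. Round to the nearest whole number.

N ≈ 635

N̂ = (285+1)(168+1)/(75+1) − 1 = 286·169/76 − 1
= 48334/76 − 1 ≈ 636.0 − 1 ≈ 635.0 → 635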